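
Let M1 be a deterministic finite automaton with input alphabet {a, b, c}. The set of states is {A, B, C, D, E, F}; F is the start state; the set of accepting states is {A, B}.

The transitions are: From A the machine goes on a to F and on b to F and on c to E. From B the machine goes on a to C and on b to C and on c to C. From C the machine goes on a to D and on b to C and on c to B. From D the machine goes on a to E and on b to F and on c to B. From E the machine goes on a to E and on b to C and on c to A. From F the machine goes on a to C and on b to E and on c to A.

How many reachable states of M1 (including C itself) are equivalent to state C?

4

Initial partition by acceptance: {A,B} | {C,D,E,F}.
Stable partition: {A,B} | {C,D,E,F} — 2 equivalence classes.
The equivalence class containing C is {C,D,E,F}, of size 4.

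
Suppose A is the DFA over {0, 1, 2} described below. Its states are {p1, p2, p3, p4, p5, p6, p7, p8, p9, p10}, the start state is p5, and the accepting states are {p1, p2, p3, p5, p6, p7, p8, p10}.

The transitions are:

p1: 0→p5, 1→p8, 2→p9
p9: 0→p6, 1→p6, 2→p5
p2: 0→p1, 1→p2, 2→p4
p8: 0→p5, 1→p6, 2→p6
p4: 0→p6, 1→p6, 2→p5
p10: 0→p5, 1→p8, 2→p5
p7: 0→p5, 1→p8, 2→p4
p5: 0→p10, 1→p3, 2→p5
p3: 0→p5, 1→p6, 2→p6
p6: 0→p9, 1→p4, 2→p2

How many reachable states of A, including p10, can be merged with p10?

2

States {p7} cannot be reached from the start state, so discard them.
P0 = {p1,p2,p3,p5,p6,p8,p10} | {p4,p9}.
Split {p1,p2,p3,p5,p6,p8,p10} by δ(·,0) → {p1,p2,p3,p5,p8,p10} and {p6}.
Refine {p1,p2,p3,p5,p8,p10} on symbol 1: members go to different blocks, giving {p1,p2,p5,p10} and {p3,p8}.
Refine {p1,p2,p5,p10} on symbol 1: members go to different blocks, giving {p1,p5,p10} and {p2}.
Refine {p1,p5,p10} on symbol 2: members go to different blocks, giving {p5,p10} and {p1}.
No further refinement is possible. Final partition (6 blocks): {p5,p10} | {p4,p9} | {p6} | {p3,p8} | {p2} | {p1}.
The equivalence class containing p10 is {p5,p10}, of size 2.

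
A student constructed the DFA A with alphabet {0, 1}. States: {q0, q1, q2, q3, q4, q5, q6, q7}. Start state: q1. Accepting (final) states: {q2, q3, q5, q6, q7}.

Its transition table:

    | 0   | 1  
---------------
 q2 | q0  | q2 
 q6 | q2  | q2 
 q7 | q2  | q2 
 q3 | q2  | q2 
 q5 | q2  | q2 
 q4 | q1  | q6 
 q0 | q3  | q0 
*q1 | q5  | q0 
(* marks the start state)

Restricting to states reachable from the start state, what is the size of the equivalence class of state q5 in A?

States {q4,q6,q7} cannot be reached from the start state, so discard them.
P0 = {q2,q3,q5} | {q0,q1}.
Refine {q2,q3,q5} on symbol 0: members go to different blocks, giving {q3,q5} and {q2}.
The partition is now stable with 3 blocks: {q3,q5} | {q0,q1} | {q2}.
State q5 belongs to the block {q3,q5}, which has 2 states.

2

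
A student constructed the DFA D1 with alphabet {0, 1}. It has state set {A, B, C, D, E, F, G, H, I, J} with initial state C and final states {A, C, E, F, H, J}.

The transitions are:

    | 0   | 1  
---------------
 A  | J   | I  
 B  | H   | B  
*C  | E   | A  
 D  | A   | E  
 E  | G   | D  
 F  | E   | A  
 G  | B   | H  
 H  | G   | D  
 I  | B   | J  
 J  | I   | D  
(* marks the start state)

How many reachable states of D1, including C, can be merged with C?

1

Reachable states from the start: {A,B,C,D,E,G,H,I,J}. Unreachable: {F} — drop them.
Initial partition by acceptance: {A,C,E,H,J} | {B,D,G,I}.
Split {A,C,E,H,J} by δ(·,0) → {E,H,J} and {A,C}.
Split {B,D,G,I} by δ(·,0) → {G,I} and {B} and {D}.
Split {A,C} by δ(·,1) → {A} and {C}.
Stable partition: {E,H,J} | {G,I} | {A} | {B} | {D} | {C} — 6 equivalence classes.
State C belongs to the block {C}, which has 1 states.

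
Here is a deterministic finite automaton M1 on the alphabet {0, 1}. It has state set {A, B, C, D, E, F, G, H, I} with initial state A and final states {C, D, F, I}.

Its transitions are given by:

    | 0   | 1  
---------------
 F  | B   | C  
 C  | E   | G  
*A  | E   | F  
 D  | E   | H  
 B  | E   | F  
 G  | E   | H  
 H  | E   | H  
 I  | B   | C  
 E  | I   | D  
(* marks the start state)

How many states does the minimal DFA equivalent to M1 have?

5

Every state is reachable, so we keep all 9.
P0 = {C,D,F,I} | {A,B,E,G,H}.
Split {C,D,F,I} by δ(·,1) → {C,D} and {F,I}.
Refine {A,B,E,G,H} on symbol 0: members go to different blocks, giving {A,B,G,H} and {E}.
Split {A,B,G,H} by δ(·,1) → {A,B} and {G,H}.
The partition is now stable with 5 blocks: {C,D} | {A,B} | {F,I} | {E} | {G,H}.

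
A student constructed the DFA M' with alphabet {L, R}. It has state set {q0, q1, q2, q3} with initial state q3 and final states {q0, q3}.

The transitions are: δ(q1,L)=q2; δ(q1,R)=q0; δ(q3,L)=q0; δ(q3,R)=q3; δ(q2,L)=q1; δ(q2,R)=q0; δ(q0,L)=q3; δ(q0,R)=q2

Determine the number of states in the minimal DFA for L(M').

Every state is reachable, so we keep all 4.
Initial partition by acceptance: {q0,q3} | {q1,q2}.
On input R, block {q0,q3} splits into {q0} and {q3}.
The partition is now stable with 3 blocks: {q0} | {q1,q2} | {q3}.

3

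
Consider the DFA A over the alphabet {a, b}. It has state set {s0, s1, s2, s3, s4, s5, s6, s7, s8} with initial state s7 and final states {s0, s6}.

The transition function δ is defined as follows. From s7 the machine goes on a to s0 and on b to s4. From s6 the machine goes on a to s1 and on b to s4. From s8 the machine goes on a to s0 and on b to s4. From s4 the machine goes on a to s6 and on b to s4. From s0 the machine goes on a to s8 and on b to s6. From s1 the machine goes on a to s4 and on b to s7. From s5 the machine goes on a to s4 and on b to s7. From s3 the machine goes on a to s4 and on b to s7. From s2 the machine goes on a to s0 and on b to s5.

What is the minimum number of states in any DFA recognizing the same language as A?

5

States {s2,s3,s5} cannot be reached from the start state, so discard them.
P0 = {s0,s6} | {s1,s4,s7,s8}.
On input b, block {s0,s6} splits into {s0} and {s6}.
Split {s1,s4,s7,s8} by δ(·,a) → {s7,s8} and {s1} and {s4}.
Stable partition: {s0} | {s7,s8} | {s6} | {s1} | {s4} — 5 equivalence classes.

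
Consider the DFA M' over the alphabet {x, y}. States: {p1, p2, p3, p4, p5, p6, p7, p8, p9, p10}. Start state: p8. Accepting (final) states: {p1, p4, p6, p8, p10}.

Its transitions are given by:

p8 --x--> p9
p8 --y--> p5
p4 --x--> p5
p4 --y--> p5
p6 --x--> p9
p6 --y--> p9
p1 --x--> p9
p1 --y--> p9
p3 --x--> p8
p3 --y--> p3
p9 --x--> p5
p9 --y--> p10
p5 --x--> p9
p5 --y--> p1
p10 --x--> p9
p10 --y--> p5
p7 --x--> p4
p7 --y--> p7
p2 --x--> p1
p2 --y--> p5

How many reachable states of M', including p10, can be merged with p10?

First remove the unreachable states {p2,p3,p4,p6,p7}; 5 states remain.
Initial partition by acceptance: {p1,p8,p10} | {p5,p9}.
No further refinement is possible. Final partition (2 blocks): {p1,p8,p10} | {p5,p9}.
The equivalence class containing p10 is {p1,p8,p10}, of size 3.

3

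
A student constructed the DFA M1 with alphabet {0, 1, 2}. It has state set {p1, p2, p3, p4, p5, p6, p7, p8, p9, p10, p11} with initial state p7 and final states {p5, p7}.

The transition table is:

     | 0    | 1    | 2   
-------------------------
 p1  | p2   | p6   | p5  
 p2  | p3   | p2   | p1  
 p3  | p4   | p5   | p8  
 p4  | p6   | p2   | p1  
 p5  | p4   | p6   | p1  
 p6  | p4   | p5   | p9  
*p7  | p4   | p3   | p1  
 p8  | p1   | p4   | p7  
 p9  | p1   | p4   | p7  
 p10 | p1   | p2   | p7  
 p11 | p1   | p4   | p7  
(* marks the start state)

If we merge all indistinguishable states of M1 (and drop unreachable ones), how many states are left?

5

States {p10,p11} cannot be reached from the start state, so discard them.
P0 = {p5,p7} | {p1,p2,p3,p4,p6,p8,p9}.
On input 1, block {p1,p2,p3,p4,p6,p8,p9} splits into {p1,p2,p4,p8,p9} and {p3,p6}.
Split {p1,p2,p4,p8,p9} by δ(·,0) → {p1,p8,p9} and {p2,p4}.
Refine {p1,p8,p9} on symbol 0: members go to different blocks, giving {p8,p9} and {p1}.
No further refinement is possible. Final partition (5 blocks): {p5,p7} | {p8,p9} | {p3,p6} | {p2,p4} | {p1}.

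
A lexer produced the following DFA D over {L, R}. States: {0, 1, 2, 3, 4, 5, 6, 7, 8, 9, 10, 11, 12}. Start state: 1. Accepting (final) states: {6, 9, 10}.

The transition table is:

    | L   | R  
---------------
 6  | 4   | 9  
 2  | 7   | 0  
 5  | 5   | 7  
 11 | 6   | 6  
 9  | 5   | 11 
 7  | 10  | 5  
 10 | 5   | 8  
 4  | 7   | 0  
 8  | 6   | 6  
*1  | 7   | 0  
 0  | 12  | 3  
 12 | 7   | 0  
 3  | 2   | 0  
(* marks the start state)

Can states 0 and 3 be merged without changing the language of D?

Yes

P0 = {6,9,10} | {0,1,2,3,4,5,7,8,11,12}.
Refine {6,9,10} on symbol R: members go to different blocks, giving {9,10} and {6}.
Refine {0,1,2,3,4,5,7,8,11,12} on symbol L: members go to different blocks, giving {0,1,2,3,4,5,12} and {8,11} and {7}.
On input L, block {0,1,2,3,4,5,12} splits into {1,2,4,12} and {0,3,5}.
Split {0,3,5} by δ(·,L) → {0,3} and {5}.
Stable partition: {9,10} | {1,2,4,12} | {6} | {8,11} | {7} | {0,3} | {5} — 7 equivalence classes.
0 and 3 lie in the same block of the stable partition, so they are equivalent — no string distinguishes them.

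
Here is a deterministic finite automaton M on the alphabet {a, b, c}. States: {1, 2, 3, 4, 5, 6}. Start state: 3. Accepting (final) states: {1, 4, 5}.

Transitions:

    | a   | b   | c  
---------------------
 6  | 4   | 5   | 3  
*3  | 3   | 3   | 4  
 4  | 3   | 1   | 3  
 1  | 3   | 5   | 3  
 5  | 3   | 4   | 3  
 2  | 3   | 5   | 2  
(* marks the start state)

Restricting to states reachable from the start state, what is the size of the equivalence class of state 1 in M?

3

States {2,6} cannot be reached from the start state, so discard them.
Initial partition by acceptance: {1,4,5} | {3}.
The partition is now stable with 2 blocks: {1,4,5} | {3}.
State 1 belongs to the block {1,4,5}, which has 3 states.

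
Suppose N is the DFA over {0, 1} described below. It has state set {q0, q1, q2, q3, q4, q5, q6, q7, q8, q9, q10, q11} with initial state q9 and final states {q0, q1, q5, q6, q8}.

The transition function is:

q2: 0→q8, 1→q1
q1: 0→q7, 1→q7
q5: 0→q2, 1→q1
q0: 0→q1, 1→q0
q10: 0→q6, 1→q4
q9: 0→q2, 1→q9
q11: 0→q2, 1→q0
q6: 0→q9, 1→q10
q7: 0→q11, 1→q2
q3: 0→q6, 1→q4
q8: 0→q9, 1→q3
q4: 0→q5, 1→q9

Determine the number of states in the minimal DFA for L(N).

10

All states are reachable from the start state.
P0 = {q0,q1,q5,q6,q8} | {q2,q3,q4,q7,q9,q10,q11}.
Split {q0,q1,q5,q6,q8} by δ(·,0) → {q1,q5,q6,q8} and {q0}.
Refine {q1,q5,q6,q8} on symbol 1: members go to different blocks, giving {q1,q6,q8} and {q5}.
Refine {q2,q3,q4,q7,q9,q10,q11} on symbol 0: members go to different blocks, giving {q2,q3,q10} and {q7,q9,q11} and {q4}.
Refine {q1,q6,q8} on symbol 1: members go to different blocks, giving {q6,q8} and {q1}.
On input 1, block {q2,q3,q10} splits into {q3,q10} and {q2}.
Split {q7,q9,q11} by δ(·,0) → {q9,q11} and {q7}.
On input 1, block {q9,q11} splits into {q9} and {q11}.
No further refinement is possible. Final partition (10 blocks): {q6,q8} | {q3,q10} | {q0} | {q5} | {q9} | {q4} | {q1} | {q2} | {q7} | {q11}.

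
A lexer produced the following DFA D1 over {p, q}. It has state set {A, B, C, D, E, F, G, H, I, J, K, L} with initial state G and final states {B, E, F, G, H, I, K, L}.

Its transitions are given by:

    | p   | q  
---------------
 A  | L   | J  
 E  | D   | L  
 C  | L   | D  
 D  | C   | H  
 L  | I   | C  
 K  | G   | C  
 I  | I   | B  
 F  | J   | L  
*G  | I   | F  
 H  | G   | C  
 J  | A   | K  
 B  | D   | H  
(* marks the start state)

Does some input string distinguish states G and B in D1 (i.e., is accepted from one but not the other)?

Yes

States {E} cannot be reached from the start state, so discard them.
Initial partition by acceptance: {B,F,G,H,I,K,L} | {A,C,D,J}.
Refine {B,F,G,H,I,K,L} on symbol p: members go to different blocks, giving {G,H,I,K,L} and {B,F}.
Split {G,H,I,K,L} by δ(·,q) → {H,K,L} and {G,I}.
Split {A,C,D,J} by δ(·,p) → {A,C} and {D,J}.
The partition is now stable with 5 blocks: {H,K,L} | {A,C} | {B,F} | {G,I} | {D,J}.
G and B end up in different blocks, so they are distinguishable. For instance, the string 'p' is accepted from only G.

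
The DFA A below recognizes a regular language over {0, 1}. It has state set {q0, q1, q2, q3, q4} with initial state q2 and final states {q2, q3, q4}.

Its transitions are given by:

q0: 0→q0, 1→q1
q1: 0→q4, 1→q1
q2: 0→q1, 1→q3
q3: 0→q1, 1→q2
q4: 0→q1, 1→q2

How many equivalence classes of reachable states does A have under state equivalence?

First remove the unreachable states {q0}; 4 states remain.
Start with accepting vs non-accepting: {q2,q3,q4} | {q1}.
The partition is now stable with 2 blocks: {q2,q3,q4} | {q1}.

2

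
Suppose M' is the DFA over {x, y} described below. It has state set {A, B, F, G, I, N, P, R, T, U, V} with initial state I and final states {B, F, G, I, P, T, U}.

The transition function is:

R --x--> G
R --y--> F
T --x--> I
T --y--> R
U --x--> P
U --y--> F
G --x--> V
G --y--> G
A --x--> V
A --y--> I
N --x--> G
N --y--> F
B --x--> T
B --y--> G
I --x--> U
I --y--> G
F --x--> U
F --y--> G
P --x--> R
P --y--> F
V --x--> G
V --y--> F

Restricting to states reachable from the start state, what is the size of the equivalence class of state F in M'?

Reachable states from the start: {F,G,I,P,R,U,V}. Unreachable: {A,B,N,T} — drop them.
P0 = {F,G,I,P,U} | {R,V}.
Split {F,G,I,P,U} by δ(·,x) → {F,I,U} and {G,P}.
On input x, block {F,I,U} splits into {F,I} and {U}.
Split {G,P} by δ(·,y) → {P} and {G}.
No further refinement is possible. Final partition (5 blocks): {F,I} | {R,V} | {P} | {U} | {G}.
State F belongs to the block {F,I}, which has 2 states.

2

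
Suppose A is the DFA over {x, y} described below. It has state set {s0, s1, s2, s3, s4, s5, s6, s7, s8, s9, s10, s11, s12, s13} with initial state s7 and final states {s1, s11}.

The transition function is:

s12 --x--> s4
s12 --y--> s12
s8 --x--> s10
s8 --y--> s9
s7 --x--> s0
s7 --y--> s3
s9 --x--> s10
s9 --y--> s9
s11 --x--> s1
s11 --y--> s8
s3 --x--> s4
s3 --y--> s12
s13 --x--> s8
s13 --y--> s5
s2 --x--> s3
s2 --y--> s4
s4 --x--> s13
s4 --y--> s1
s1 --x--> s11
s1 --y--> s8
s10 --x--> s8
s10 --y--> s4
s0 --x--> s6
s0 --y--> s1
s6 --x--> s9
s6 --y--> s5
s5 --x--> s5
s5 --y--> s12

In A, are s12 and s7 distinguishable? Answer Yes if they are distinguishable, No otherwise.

First remove the unreachable states {s2}; 13 states remain.
Start with accepting vs non-accepting: {s1,s11} | {s0,s3,s4,s5,s6,s7,s8,s9,s10,s12,s13}.
Refine {s0,s3,s4,s5,s6,s7,s8,s9,s10,s12,s13} on symbol y: members go to different blocks, giving {s3,s5,s6,s7,s8,s9,s10,s12,s13} and {s0,s4}.
Refine {s3,s5,s6,s7,s8,s9,s10,s12,s13} on symbol x: members go to different blocks, giving {s5,s6,s8,s9,s10,s13} and {s3,s7,s12}.
Refine {s5,s6,s8,s9,s10,s13} on symbol y: members go to different blocks, giving {s6,s8,s9,s13} and {s5} and {s10}.
On input x, block {s6,s8,s9,s13} splits into {s6,s13} and {s8,s9}.
No further refinement is possible. Final partition (7 blocks): {s1,s11} | {s6,s13} | {s0,s4} | {s3,s7,s12} | {s5} | {s10} | {s8,s9}.
s12 and s7 lie in the same block of the stable partition, so they are equivalent — no string distinguishes them.

No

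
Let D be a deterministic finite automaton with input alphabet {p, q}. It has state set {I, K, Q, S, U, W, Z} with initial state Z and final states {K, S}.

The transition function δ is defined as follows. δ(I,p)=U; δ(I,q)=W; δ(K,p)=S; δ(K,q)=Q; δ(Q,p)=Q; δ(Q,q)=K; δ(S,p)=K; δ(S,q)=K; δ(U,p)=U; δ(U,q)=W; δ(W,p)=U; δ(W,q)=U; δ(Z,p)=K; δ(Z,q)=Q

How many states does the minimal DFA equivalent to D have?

First remove the unreachable states {I,U,W}; 4 states remain.
P0 = {K,S} | {Q,Z}.
Split {K,S} by δ(·,q) → {S} and {K}.
Split {Q,Z} by δ(·,p) → {Q} and {Z}.
The partition is now stable with 4 blocks: {S} | {Q} | {K} | {Z}.

4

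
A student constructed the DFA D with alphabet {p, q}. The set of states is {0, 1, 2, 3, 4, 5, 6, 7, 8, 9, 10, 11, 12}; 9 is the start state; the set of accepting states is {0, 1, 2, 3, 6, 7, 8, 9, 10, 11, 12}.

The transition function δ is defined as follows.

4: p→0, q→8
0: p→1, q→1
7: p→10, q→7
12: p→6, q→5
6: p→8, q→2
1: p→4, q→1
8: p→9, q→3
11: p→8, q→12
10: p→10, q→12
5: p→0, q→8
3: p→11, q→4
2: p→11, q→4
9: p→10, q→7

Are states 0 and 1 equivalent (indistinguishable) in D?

No

Every state is reachable, so we keep all 13.
P0 = {0,1,2,3,6,7,8,9,10,11,12} | {4,5}.
On input p, block {0,1,2,3,6,7,8,9,10,11,12} splits into {0,2,3,6,7,8,9,10,11,12} and {1}.
Refine {0,2,3,6,7,8,9,10,11,12} on symbol p: members go to different blocks, giving {2,3,6,7,8,9,10,11,12} and {0}.
On input q, block {2,3,6,7,8,9,10,11,12} splits into {6,7,8,9,10,11} and {2,3,12}.
On input q, block {6,7,8,9,10,11} splits into {6,8,10,11} and {7,9}.
Split {6,8,10,11} by δ(·,p) → {6,10,11} and {8}.
On input p, block {6,10,11} splits into {6,11} and {10}.
Stable partition: {6,11} | {4,5} | {1} | {0} | {2,3,12} | {7,9} | {8} | {10} — 8 equivalence classes.
0 and 1 end up in different blocks, so they are distinguishable. For instance, the string 'p' is accepted from only 0.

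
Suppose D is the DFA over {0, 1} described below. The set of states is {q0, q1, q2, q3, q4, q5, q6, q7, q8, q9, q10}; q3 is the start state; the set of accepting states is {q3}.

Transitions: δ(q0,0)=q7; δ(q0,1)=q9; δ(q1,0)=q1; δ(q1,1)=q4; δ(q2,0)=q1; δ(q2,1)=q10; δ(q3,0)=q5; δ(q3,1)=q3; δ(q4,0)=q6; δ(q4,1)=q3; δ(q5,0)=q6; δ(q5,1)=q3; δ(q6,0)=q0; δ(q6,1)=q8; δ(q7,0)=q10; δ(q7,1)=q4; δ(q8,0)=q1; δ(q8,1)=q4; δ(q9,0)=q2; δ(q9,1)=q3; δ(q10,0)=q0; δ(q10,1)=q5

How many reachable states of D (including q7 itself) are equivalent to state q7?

5

Initial partition by acceptance: {q3} | {q0,q1,q2,q4,q5,q6,q7,q8,q9,q10}.
On input 1, block {q0,q1,q2,q4,q5,q6,q7,q8,q9,q10} splits into {q0,q1,q2,q6,q7,q8,q10} and {q4,q5,q9}.
Split {q0,q1,q2,q6,q7,q8,q10} by δ(·,1) → {q0,q1,q7,q8,q10} and {q2,q6}.
The partition is now stable with 4 blocks: {q3} | {q0,q1,q7,q8,q10} | {q4,q5,q9} | {q2,q6}.
The equivalence class containing q7 is {q0,q1,q7,q8,q10}, of size 5.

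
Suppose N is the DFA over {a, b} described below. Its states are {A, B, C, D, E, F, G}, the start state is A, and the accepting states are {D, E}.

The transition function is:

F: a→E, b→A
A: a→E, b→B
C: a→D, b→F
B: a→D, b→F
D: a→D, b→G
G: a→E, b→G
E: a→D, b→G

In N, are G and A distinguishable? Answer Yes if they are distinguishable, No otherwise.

First remove the unreachable states {C}; 6 states remain.
Start with accepting vs non-accepting: {D,E} | {A,B,F,G}.
Stable partition: {D,E} | {A,B,F,G} — 2 equivalence classes.
G and A lie in the same block of the stable partition, so they are equivalent — no string distinguishes them.

No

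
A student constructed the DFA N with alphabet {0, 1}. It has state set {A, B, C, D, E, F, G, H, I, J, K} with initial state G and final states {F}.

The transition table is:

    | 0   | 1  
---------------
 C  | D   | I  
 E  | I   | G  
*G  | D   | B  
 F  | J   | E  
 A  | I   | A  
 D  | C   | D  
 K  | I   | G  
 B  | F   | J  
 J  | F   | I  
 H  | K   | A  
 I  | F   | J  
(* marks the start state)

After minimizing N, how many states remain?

5

Reachable states from the start: {B,C,D,E,F,G,I,J}. Unreachable: {A,H,K} — drop them.
Start with accepting vs non-accepting: {F} | {B,C,D,E,G,I,J}.
Split {B,C,D,E,G,I,J} by δ(·,0) → {C,D,E,G} and {B,I,J}.
On input 0, block {C,D,E,G} splits into {C,D,G} and {E}.
On input 1, block {C,D,G} splits into {C,G} and {D}.
No further refinement is possible. Final partition (5 blocks): {F} | {C,G} | {B,I,J} | {E} | {D}.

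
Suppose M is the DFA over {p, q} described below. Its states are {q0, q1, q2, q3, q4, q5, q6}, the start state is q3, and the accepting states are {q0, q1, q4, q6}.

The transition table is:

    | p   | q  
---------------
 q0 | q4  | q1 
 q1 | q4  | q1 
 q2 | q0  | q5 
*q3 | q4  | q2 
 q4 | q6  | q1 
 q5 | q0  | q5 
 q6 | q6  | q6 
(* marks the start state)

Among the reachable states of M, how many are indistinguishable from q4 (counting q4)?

4

All states are reachable from the start state.
Start with accepting vs non-accepting: {q0,q1,q4,q6} | {q2,q3,q5}.
The partition is now stable with 2 blocks: {q0,q1,q4,q6} | {q2,q3,q5}.
The equivalence class containing q4 is {q0,q1,q4,q6}, of size 4.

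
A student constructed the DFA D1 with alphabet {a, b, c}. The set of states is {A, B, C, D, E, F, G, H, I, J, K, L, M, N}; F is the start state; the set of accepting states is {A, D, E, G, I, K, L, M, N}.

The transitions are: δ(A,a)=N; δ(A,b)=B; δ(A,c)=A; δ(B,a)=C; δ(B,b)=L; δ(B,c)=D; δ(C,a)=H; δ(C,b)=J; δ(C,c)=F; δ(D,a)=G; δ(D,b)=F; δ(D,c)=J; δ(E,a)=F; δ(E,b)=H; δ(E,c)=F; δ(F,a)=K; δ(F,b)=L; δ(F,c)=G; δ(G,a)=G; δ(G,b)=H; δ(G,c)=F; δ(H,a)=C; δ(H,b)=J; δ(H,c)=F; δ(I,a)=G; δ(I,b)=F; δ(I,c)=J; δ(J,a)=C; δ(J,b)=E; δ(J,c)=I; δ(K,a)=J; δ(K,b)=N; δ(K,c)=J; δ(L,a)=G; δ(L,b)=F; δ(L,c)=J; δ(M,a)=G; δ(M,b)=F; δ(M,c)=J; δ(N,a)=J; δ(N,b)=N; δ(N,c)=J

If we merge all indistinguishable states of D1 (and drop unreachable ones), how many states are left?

States {A,B,D,M} cannot be reached from the start state, so discard them.
P0 = {E,G,I,K,L,N} | {C,F,H,J}.
Refine {E,G,I,K,L,N} on symbol a: members go to different blocks, giving {E,K,N} and {G,I,L}.
Refine {E,K,N} on symbol b: members go to different blocks, giving {K,N} and {E}.
On input a, block {C,F,H,J} splits into {C,H,J} and {F}.
Split {C,H,J} by δ(·,b) → {C,H} and {J}.
Split {G,I,L} by δ(·,b) → {I,L} and {G}.
No further refinement is possible. Final partition (7 blocks): {K,N} | {C,H} | {I,L} | {E} | {F} | {J} | {G}.

7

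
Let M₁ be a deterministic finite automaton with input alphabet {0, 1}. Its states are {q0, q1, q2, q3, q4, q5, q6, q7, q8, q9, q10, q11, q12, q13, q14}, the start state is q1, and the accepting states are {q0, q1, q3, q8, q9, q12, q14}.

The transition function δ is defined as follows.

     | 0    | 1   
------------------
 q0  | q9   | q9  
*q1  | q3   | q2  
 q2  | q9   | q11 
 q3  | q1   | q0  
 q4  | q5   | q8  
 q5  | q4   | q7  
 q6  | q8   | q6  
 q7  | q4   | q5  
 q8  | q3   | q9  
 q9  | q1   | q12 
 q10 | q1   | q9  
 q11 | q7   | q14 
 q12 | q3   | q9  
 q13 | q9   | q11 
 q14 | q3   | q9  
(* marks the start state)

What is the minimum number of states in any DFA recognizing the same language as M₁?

States {q6,q10,q13} cannot be reached from the start state, so discard them.
Initial partition by acceptance: {q0,q1,q3,q8,q9,q12,q14} | {q2,q4,q5,q7,q11}.
On input 1, block {q0,q1,q3,q8,q9,q12,q14} splits into {q0,q3,q8,q9,q12,q14} and {q1}.
Refine {q0,q3,q8,q9,q12,q14} on symbol 0: members go to different blocks, giving {q0,q8,q12,q14} and {q3,q9}.
Refine {q2,q4,q5,q7,q11} on symbol 0: members go to different blocks, giving {q4,q5,q7,q11} and {q2}.
On input 1, block {q4,q5,q7,q11} splits into {q4,q11} and {q5,q7}.
No further refinement is possible. Final partition (6 blocks): {q0,q8,q12,q14} | {q4,q11} | {q1} | {q3,q9} | {q2} | {q5,q7}.

6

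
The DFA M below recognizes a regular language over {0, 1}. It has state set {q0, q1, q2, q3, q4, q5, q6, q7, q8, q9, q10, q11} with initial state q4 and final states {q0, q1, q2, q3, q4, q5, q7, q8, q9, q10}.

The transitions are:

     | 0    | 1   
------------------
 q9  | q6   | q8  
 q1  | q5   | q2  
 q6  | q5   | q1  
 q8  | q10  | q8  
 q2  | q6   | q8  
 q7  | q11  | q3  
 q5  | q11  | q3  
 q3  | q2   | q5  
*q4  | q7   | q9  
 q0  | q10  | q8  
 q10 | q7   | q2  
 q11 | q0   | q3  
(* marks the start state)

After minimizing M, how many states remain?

All states are reachable from the start state.
Initial partition by acceptance: {q0,q1,q2,q3,q4,q5,q7,q8,q9,q10} | {q6,q11}.
On input 0, block {q0,q1,q2,q3,q4,q5,q7,q8,q9,q10} splits into {q0,q1,q3,q4,q8,q10} and {q2,q5,q7,q9}.
Split {q0,q1,q3,q4,q8,q10} by δ(·,0) → {q1,q3,q4,q10} and {q0,q8}.
Split {q6,q11} by δ(·,0) → {q6} and {q11}.
Refine {q2,q5,q7,q9} on symbol 0: members go to different blocks, giving {q2,q9} and {q5,q7}.
Split {q1,q3,q4,q10} by δ(·,0) → {q1,q4,q10} and {q3}.
No further refinement is possible. Final partition (7 blocks): {q1,q4,q10} | {q6} | {q2,q9} | {q0,q8} | {q11} | {q5,q7} | {q3}.

7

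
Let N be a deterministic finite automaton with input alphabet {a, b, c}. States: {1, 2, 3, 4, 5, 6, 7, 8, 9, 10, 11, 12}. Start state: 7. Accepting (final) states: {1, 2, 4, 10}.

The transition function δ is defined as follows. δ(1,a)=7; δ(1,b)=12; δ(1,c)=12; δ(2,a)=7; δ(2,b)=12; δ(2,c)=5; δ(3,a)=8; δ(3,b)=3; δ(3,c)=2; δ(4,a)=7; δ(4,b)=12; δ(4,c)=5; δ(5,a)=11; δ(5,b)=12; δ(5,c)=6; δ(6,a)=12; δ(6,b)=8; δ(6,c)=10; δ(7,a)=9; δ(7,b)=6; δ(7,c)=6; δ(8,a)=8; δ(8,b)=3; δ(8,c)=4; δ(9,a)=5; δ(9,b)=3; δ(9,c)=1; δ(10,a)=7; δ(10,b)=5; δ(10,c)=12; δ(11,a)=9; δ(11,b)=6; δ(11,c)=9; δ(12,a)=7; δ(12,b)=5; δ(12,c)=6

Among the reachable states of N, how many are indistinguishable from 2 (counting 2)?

Every state is reachable, so we keep all 12.
Initial partition by acceptance: {1,2,4,10} | {3,5,6,7,8,9,11,12}.
On input c, block {3,5,6,7,8,9,11,12} splits into {3,6,8,9} and {5,7,11,12}.
Split {3,6,8,9} by δ(·,a) → {3,8} and {6,9}.
Refine {5,7,11,12} on symbol a: members go to different blocks, giving {5,12} and {7,11}.
No further refinement is possible. Final partition (5 blocks): {1,2,4,10} | {3,8} | {5,12} | {6,9} | {7,11}.
State 2 belongs to the block {1,2,4,10}, which has 4 states.

4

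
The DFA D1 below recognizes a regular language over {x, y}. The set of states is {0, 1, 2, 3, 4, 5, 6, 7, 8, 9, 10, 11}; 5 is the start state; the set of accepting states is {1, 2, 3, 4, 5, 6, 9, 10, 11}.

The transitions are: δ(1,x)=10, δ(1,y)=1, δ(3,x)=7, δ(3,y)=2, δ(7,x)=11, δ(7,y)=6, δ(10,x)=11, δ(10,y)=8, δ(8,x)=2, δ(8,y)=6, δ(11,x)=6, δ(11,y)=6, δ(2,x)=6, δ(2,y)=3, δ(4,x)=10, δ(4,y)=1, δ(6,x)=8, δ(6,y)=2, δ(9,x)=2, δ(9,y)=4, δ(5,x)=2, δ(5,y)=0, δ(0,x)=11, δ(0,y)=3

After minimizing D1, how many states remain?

States {1,4,9,10} cannot be reached from the start state, so discard them.
Start with accepting vs non-accepting: {2,3,5,6,11} | {0,7,8}.
On input x, block {2,3,5,6,11} splits into {2,5,11} and {3,6}.
Refine {2,5,11} on symbol x: members go to different blocks, giving {2,11} and {5}.
The partition is now stable with 4 blocks: {2,11} | {0,7,8} | {3,6} | {5}.

4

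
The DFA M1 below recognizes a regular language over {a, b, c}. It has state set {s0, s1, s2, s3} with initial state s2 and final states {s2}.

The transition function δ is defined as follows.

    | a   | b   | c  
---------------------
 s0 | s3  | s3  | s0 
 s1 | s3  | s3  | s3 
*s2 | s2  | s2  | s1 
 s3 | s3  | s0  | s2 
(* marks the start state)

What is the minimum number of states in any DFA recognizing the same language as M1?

Every state is reachable, so we keep all 4.
Initial partition by acceptance: {s2} | {s0,s1,s3}.
Split {s0,s1,s3} by δ(·,c) → {s0,s1} and {s3}.
Split {s0,s1} by δ(·,c) → {s0} and {s1}.
No further refinement is possible. Final partition (4 blocks): {s2} | {s0} | {s3} | {s1}.

4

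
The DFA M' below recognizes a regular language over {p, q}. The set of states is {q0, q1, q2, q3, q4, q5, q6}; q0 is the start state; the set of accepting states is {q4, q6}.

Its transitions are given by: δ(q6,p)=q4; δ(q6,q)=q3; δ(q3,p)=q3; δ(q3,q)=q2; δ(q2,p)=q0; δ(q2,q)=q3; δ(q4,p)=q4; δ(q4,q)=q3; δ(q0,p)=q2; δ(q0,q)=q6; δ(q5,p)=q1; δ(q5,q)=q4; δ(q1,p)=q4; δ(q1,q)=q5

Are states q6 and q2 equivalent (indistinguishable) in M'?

No

Reachable states from the start: {q0,q2,q3,q4,q6}. Unreachable: {q1,q5} — drop them.
Start with accepting vs non-accepting: {q4,q6} | {q0,q2,q3}.
On input q, block {q0,q2,q3} splits into {q2,q3} and {q0}.
On input p, block {q2,q3} splits into {q2} and {q3}.
No further refinement is possible. Final partition (4 blocks): {q4,q6} | {q2} | {q0} | {q3}.
q6 and q2 end up in different blocks, so they are distinguishable. For instance, the string 'ε' is accepted from only q6.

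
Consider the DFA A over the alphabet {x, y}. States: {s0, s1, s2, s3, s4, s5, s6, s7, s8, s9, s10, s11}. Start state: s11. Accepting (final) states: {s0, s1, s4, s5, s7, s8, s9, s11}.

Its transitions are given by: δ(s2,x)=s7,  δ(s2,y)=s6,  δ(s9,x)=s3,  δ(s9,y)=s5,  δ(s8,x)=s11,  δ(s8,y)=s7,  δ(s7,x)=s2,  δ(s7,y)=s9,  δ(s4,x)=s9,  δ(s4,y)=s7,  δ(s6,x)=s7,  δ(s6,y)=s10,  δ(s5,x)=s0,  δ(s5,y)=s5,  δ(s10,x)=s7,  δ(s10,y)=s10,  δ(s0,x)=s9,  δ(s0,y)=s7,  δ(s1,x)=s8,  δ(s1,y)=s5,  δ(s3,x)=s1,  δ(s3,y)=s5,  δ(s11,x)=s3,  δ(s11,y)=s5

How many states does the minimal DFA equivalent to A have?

First remove the unreachable states {s4}; 11 states remain.
P0 = {s0,s1,s5,s7,s8,s9,s11} | {s2,s3,s6,s10}.
Refine {s0,s1,s5,s7,s8,s9,s11} on symbol x: members go to different blocks, giving {s0,s1,s5,s8} and {s7,s9,s11}.
Refine {s0,s1,s5,s8} on symbol x: members go to different blocks, giving {s0,s8} and {s1,s5}.
On input x, block {s2,s3,s6,s10} splits into {s2,s6,s10} and {s3}.
Split {s7,s9,s11} by δ(·,x) → {s9,s11} and {s7}.
The partition is now stable with 6 blocks: {s0,s8} | {s2,s6,s10} | {s9,s11} | {s1,s5} | {s3} | {s7}.

6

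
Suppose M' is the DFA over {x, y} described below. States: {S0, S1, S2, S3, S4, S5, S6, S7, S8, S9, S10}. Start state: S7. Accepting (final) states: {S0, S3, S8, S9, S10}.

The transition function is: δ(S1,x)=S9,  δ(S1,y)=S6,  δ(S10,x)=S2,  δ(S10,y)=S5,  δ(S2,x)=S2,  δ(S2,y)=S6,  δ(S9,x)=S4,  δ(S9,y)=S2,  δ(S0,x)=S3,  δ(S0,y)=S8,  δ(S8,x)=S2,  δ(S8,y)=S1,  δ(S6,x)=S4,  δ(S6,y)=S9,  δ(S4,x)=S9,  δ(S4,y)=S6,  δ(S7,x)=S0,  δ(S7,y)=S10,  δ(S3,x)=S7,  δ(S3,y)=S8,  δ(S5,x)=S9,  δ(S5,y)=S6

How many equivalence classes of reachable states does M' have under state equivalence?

All states are reachable from the start state.
P0 = {S0,S3,S8,S9,S10} | {S1,S2,S4,S5,S6,S7}.
On input x, block {S0,S3,S8,S9,S10} splits into {S3,S8,S9,S10} and {S0}.
On input y, block {S3,S8,S9,S10} splits into {S8,S9,S10} and {S3}.
On input x, block {S1,S2,S4,S5,S6,S7} splits into {S1,S4,S5} and {S2,S6} and {S7}.
On input x, block {S8,S9,S10} splits into {S8,S10} and {S9}.
Split {S2,S6} by δ(·,x) → {S2} and {S6}.
No further refinement is possible. Final partition (8 blocks): {S8,S10} | {S1,S4,S5} | {S0} | {S3} | {S2} | {S7} | {S9} | {S6}.

8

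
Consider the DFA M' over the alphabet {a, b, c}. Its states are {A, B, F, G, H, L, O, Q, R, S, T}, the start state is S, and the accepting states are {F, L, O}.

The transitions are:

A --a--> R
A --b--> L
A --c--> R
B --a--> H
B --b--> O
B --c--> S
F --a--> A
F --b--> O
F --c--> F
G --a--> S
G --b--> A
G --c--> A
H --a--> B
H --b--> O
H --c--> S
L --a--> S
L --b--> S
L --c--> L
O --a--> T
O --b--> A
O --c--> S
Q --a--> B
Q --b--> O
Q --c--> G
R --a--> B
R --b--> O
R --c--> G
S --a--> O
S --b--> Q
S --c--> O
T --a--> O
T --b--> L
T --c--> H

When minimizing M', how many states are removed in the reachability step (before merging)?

1

BFS from S reaches {A, B, G, H, L, O, Q, R, S, T}; the 1 state(s) F are never visited.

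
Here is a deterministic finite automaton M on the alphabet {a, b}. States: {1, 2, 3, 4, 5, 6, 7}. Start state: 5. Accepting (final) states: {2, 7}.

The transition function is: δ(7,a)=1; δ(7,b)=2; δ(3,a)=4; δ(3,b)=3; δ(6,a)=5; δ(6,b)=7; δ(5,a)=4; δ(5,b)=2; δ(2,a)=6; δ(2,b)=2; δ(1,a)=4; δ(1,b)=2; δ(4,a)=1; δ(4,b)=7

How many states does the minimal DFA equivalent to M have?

2

Reachable states from the start: {1,2,4,5,6,7}. Unreachable: {3} — drop them.
Initial partition by acceptance: {2,7} | {1,4,5,6}.
No further refinement is possible. Final partition (2 blocks): {2,7} | {1,4,5,6}.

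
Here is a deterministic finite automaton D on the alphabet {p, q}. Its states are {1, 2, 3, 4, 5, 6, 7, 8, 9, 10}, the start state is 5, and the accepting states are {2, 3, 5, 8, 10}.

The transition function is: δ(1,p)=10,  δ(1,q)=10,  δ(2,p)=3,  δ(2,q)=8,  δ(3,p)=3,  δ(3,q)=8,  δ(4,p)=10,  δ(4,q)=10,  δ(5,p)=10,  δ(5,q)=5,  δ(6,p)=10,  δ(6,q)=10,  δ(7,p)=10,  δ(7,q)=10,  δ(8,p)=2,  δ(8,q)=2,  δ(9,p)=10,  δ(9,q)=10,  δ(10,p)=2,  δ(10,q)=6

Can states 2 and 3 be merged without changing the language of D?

Yes

Reachable states from the start: {2,3,5,6,8,10}. Unreachable: {1,4,7,9} — drop them.
Start with accepting vs non-accepting: {2,3,5,8,10} | {6}.
Split {2,3,5,8,10} by δ(·,q) → {2,3,5,8} and {10}.
Refine {2,3,5,8} on symbol p: members go to different blocks, giving {2,3,8} and {5}.
No further refinement is possible. Final partition (4 blocks): {2,3,8} | {6} | {10} | {5}.
2 and 3 lie in the same block of the stable partition, so they are equivalent — no string distinguishes them.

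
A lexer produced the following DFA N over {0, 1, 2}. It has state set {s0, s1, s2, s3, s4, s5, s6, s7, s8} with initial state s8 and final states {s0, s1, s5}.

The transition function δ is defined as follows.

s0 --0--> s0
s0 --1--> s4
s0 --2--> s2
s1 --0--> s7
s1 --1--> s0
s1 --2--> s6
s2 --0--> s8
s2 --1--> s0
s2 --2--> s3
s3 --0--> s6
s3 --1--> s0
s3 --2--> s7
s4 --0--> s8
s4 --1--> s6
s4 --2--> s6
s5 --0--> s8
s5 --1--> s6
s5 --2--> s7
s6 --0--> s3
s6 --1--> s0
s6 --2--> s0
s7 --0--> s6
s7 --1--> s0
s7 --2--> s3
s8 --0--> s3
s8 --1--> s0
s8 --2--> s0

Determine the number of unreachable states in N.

2

No path from s8 leads to s1, s5; the other 7 states are all reachable.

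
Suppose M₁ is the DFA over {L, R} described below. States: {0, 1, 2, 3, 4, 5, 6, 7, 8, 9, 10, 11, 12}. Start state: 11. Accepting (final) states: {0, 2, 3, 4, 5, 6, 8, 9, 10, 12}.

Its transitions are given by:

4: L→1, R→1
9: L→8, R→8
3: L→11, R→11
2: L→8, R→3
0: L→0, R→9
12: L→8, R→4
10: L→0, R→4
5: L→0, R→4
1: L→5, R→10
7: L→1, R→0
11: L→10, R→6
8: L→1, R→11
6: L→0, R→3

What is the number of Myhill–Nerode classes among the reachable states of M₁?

States {2,7,12} cannot be reached from the start state, so discard them.
P0 = {0,3,4,5,6,8,9,10} | {1,11}.
Refine {0,3,4,5,6,8,9,10} on symbol L: members go to different blocks, giving {0,5,6,9,10} and {3,4,8}.
Refine {0,5,6,9,10} on symbol L: members go to different blocks, giving {0,5,6,10} and {9}.
On input R, block {0,5,6,10} splits into {5,6,10} and {0}.
No further refinement is possible. Final partition (5 blocks): {5,6,10} | {1,11} | {3,4,8} | {9} | {0}.

5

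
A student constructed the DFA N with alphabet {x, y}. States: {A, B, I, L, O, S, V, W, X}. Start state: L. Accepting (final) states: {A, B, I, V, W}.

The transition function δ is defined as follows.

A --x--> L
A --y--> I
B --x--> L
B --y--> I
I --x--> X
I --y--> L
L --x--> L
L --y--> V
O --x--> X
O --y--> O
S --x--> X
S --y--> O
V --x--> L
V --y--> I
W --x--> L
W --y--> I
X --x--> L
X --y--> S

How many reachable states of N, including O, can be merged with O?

2

Reachable states from the start: {I,L,O,S,V,X}. Unreachable: {A,B,W} — drop them.
Start with accepting vs non-accepting: {I,V} | {L,O,S,X}.
Split {I,V} by δ(·,y) → {I} and {V}.
Refine {L,O,S,X} on symbol y: members go to different blocks, giving {O,S,X} and {L}.
Refine {O,S,X} on symbol x: members go to different blocks, giving {O,S} and {X}.
Stable partition: {I} | {O,S} | {V} | {L} | {X} — 5 equivalence classes.
The equivalence class containing O is {O,S}, of size 2.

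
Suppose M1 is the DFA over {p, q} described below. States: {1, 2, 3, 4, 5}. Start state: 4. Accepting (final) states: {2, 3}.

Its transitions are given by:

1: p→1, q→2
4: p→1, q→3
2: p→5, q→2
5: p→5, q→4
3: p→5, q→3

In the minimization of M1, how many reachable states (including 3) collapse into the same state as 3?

2

All states are reachable from the start state.
P0 = {2,3} | {1,4,5}.
Split {1,4,5} by δ(·,q) → {1,4} and {5}.
Stable partition: {2,3} | {1,4} | {5} — 3 equivalence classes.
State 3 belongs to the block {2,3}, which has 2 states.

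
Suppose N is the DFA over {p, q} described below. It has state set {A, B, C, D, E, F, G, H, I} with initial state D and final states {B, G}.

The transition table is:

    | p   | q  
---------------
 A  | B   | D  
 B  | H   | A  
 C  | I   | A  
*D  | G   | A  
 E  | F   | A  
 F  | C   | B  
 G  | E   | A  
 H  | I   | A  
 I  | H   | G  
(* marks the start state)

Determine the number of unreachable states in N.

0

Every one of the 9 states is reachable from D.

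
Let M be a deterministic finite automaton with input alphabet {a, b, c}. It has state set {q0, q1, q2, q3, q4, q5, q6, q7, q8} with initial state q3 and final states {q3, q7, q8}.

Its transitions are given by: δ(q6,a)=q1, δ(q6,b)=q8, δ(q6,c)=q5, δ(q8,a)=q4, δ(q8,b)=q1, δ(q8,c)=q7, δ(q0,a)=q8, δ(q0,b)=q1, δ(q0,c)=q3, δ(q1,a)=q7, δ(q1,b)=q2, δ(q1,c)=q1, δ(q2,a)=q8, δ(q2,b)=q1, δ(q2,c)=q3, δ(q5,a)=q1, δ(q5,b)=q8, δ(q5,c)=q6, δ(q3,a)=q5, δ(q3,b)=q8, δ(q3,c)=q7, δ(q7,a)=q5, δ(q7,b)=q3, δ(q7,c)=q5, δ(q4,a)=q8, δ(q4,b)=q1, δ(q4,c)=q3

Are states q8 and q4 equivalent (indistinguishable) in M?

No

States {q0} cannot be reached from the start state, so discard them.
Initial partition by acceptance: {q3,q7,q8} | {q1,q2,q4,q5,q6}.
Refine {q3,q7,q8} on symbol b: members go to different blocks, giving {q3,q7} and {q8}.
Refine {q3,q7} on symbol b: members go to different blocks, giving {q3} and {q7}.
Refine {q1,q2,q4,q5,q6} on symbol a: members go to different blocks, giving {q2,q4} and {q5,q6} and {q1}.
The partition is now stable with 6 blocks: {q3} | {q2,q4} | {q8} | {q7} | {q5,q6} | {q1}.
q8 and q4 end up in different blocks, so they are distinguishable. For instance, the string 'ε' is accepted from only q8.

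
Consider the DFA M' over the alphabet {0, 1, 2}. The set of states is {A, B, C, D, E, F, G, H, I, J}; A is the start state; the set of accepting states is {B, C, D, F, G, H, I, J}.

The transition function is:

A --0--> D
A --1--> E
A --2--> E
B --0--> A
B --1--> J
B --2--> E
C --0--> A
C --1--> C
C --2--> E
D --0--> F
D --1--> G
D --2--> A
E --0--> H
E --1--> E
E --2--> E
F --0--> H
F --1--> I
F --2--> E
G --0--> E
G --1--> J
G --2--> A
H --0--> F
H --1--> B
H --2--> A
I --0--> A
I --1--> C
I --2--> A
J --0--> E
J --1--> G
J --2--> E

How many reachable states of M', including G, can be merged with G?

5

Initial partition by acceptance: {B,C,D,F,G,H,I,J} | {A,E}.
On input 0, block {B,C,D,F,G,H,I,J} splits into {B,C,G,I,J} and {D,F,H}.
The partition is now stable with 3 blocks: {B,C,G,I,J} | {A,E} | {D,F,H}.
The equivalence class containing G is {B,C,G,I,J}, of size 5.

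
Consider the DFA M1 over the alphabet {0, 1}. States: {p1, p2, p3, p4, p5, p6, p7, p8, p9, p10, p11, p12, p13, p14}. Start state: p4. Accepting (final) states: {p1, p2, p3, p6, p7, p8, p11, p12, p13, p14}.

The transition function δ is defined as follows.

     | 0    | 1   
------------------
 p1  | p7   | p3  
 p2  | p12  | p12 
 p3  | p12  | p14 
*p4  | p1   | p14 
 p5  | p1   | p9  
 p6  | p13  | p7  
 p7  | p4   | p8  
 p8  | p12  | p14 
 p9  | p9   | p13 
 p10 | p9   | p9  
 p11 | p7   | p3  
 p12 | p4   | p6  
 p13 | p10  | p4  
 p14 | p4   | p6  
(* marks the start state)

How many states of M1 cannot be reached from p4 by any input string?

No path from p4 leads to p2, p5, p11; the other 11 states are all reachable.

3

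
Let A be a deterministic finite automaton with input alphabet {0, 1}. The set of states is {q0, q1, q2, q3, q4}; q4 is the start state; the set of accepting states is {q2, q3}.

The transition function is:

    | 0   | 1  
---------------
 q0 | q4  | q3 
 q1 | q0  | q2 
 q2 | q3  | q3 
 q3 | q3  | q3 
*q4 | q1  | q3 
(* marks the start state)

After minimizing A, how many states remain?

P0 = {q2,q3} | {q0,q1,q4}.
Stable partition: {q2,q3} | {q0,q1,q4} — 2 equivalence classes.

2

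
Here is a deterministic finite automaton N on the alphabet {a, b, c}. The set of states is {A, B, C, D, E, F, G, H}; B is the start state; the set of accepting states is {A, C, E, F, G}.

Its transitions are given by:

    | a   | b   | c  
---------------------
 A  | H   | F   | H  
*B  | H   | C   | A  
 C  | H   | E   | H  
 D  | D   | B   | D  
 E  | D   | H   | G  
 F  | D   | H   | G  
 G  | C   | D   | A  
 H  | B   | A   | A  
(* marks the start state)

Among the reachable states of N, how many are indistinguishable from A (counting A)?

Initial partition by acceptance: {A,C,E,F,G} | {B,D,H}.
On input a, block {A,C,E,F,G} splits into {A,C,E,F} and {G}.
Refine {A,C,E,F} on symbol b: members go to different blocks, giving {A,C} and {E,F}.
On input b, block {B,D,H} splits into {B,H} and {D}.
The partition is now stable with 5 blocks: {A,C} | {B,H} | {G} | {E,F} | {D}.
State A belongs to the block {A,C}, which has 2 states.

2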